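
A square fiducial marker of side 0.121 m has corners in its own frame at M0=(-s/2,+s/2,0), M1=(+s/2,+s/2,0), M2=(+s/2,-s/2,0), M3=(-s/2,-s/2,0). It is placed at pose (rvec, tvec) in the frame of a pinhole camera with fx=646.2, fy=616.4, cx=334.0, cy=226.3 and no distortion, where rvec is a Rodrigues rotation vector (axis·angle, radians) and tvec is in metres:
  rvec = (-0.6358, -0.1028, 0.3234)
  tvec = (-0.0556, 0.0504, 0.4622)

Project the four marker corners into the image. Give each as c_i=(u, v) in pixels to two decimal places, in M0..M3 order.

c0=(138.77, 336.71) c1=(312.06, 394.20) c2=(356.82, 256.55) c3=(208.63, 207.55)

Intrinsics K: fx=646.2, fy=616.4, cx=334.0, cy=226.3
Marker side s = 0.121 m; corners in marker frame (Z=0):
  M0 = (-0.0605, +0.0605, 0)
  M1 = (+0.0605, +0.0605, 0)
  M2 = (+0.0605, -0.0605, 0)
  M3 = (-0.0605, -0.0605, 0)
rvec = (-0.6358, -0.1028, 0.3234), |rvec| = θ = 0.72069 rad = 41.293°
Rodrigues: sinθ=0.65990, 1−cosθ=0.24865; R = I + sinθ·[k]× + (1−cosθ)·[k]×²:
    [+0.94487 -0.26483 -0.19256]
    [+0.32741 +0.75641 +0.56626]
    [-0.00431 -0.59809 +0.80142]
t = (-0.0556, 0.0504, 0.4622) m
M0: Pc = R·M0+t = (-0.12879, +0.07635, +0.42628); u = 646.2·(-0.12879)/0.42628 + 334.0 = 138.7692, v = 616.4·(+0.07635)/0.42628 + 226.3 = 336.7091
M1: Pc = R·M1+t = (-0.01446, +0.11597, +0.42576); u = 646.2·(-0.01446)/0.42576 + 334.0 = 312.0566, v = 616.4·(+0.11597)/0.42576 + 226.3 = 394.2008
M2: Pc = R·M2+t = (+0.01759, +0.02445, +0.49812); u = 646.2·(+0.01759)/0.49812 + 334.0 = 356.8152, v = 616.4·(+0.02445)/0.49812 + 226.3 = 256.5502
M3: Pc = R·M3+t = (-0.09674, -0.01517, +0.49864); u = 646.2·(-0.09674)/0.49864 + 334.0 = 208.6304, v = 616.4·(-0.01517)/0.49864 + 226.3 = 207.5462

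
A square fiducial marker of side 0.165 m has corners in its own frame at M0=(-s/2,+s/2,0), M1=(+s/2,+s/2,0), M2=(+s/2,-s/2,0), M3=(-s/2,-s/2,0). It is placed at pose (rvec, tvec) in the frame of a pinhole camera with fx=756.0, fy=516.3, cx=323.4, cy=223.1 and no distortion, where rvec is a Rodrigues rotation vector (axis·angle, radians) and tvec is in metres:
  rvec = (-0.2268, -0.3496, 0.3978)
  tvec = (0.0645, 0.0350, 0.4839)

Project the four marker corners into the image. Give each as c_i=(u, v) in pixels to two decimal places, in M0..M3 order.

c0=(263.54, 311.57) c1=(491.83, 375.88) c2=(556.40, 218.36) c3=(356.40, 144.83)

Intrinsics K: fx=756.0, fy=516.3, cx=323.4, cy=223.1
Marker side s = 0.165 m; corners in marker frame (Z=0):
  M0 = (-0.0825, +0.0825, 0)
  M1 = (+0.0825, +0.0825, 0)
  M2 = (+0.0825, -0.0825, 0)
  M3 = (-0.0825, -0.0825, 0)
rvec = (-0.2268, -0.3496, 0.3978), |rvec| = θ = 0.57611 rad = 33.009°
Rodrigues: sinθ=0.54477, 1−cosθ=0.16141; R = I + sinθ·[k]× + (1−cosθ)·[k]×²:
    [+0.86360 -0.33760 -0.37446]
    [+0.41472 +0.89803 +0.14683]
    [+0.28670 -0.28209 +0.91555]
t = (0.0645, 0.0350, 0.4839) m
M0: Pc = R·M0+t = (-0.03460, +0.07487, +0.43697); u = 756.0·(-0.03460)/0.43697 + 323.4 = 263.5409, v = 516.3·(+0.07487)/0.43697 + 223.1 = 311.5650
M1: Pc = R·M1+t = (+0.10790, +0.14330, +0.48428); u = 756.0·(+0.10790)/0.48428 + 323.4 = 491.8335, v = 516.3·(+0.14330)/0.48428 + 223.1 = 375.8762
M2: Pc = R·M2+t = (+0.16360, -0.00487, +0.53083); u = 756.0·(+0.16360)/0.53083 + 323.4 = 556.3971, v = 516.3·(-0.00487)/0.53083 + 223.1 = 218.3604
M3: Pc = R·M3+t = (+0.02110, -0.07330, +0.48352); u = 756.0·(+0.02110)/0.48352 + 323.4 = 356.3976, v = 516.3·(-0.07330)/0.48352 + 223.1 = 144.8292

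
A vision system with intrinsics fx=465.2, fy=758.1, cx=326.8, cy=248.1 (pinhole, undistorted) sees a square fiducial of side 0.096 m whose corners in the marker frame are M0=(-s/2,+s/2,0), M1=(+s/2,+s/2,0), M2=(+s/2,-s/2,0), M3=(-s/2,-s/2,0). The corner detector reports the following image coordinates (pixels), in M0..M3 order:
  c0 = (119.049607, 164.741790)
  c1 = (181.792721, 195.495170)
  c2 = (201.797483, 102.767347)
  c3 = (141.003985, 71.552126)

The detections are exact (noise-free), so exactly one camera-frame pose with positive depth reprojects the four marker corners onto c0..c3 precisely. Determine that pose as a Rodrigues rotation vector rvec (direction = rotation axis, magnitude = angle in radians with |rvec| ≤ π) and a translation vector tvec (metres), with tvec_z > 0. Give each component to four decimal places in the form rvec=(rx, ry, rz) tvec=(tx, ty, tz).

Intrinsics K: fx=465.2, fy=758.1, cx=326.8, cy=248.1
Marker side s = 0.096 m; corners in marker frame (Z=0):
  M0 = (-0.0480, +0.0480, 0)
  M1 = (+0.0480, +0.0480, 0)
  M2 = (+0.0480, -0.0480, 0)
  M3 = (-0.0480, -0.0480, 0)
Detected image corners:
  c0 = (119.049607, 164.741790) px
  c1 = (181.792721, 195.495170) px
  c2 = (201.797483, 102.767347) px
  c3 = (141.003985, 71.552126) px
Planar DLT: solve 8×8 A·h = b for H (H[2,2]=1):
  H  [+666.60488 -263.45061 +161.26656]
  H  [+342.15411 +930.94353 +133.12319]
  H  [+0.14493 -0.27956 +1.00000]
B = K⁻¹H; ‖b₁‖=1.398586, ‖b₂‖=1.398586; λ = 2/(‖b₁‖+‖b₂‖) = 0.715008, sign → tz>0 ⇒ λ=+0.715008
r₁ = λ·B[:,0] = (+0.95177,+0.28879,+0.10363); r₂ = λ·B[:,1] = (-0.26450,+0.94344,-0.19989)
r₃ = r₁×r₂ = (-0.15549,+0.16284,+0.97432); SVD([r₁ r₂ r₃]) → R = UVᵀ:
  R  [+0.95177 -0.26450 -0.15549]
  R  [+0.28879 +0.94344 +0.16284]
  R  [+0.10363 -0.19989 +0.97432]
t = (-0.25442, -0.10844, +0.71501) m
tr R = 2.869533; θ = arccos((tr R − 1)/2) = 0.363194 rad = 20.810°
axis k = ((R−Rᵀ)₃₂, (R−Rᵀ)₁₃, (R−Rᵀ)₂₁) / (2 sinθ) = (-0.510500, -0.364690, +0.778711)
rvec = θ·k = (-0.185411, -0.132453, +0.282824)

rvec=(-0.1854, -0.1325, 0.2828) tvec=(-0.2544, -0.1084, 0.7150)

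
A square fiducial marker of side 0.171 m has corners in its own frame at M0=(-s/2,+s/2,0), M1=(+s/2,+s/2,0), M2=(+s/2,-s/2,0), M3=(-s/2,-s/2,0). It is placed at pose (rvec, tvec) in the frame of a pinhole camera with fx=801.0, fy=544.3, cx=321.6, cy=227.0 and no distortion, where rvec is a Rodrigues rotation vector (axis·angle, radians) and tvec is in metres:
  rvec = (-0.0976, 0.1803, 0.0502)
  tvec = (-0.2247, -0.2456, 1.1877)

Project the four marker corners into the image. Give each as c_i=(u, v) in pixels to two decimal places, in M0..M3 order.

c0=(111.37, 152.26) c1=(221.36, 153.56) c2=(229.50, 76.14) c3=(120.74, 76.85)

Intrinsics K: fx=801.0, fy=544.3, cx=321.6, cy=227.0
Marker side s = 0.171 m; corners in marker frame (Z=0):
  M0 = (-0.0855, +0.0855, 0)
  M1 = (+0.0855, +0.0855, 0)
  M2 = (+0.0855, -0.0855, 0)
  M3 = (-0.0855, -0.0855, 0)
rvec = (-0.0976, 0.1803, 0.0502), |rvec| = θ = 0.21108 rad = 12.094°
Rodrigues: sinθ=0.20951, 1−cosθ=0.02219; R = I + sinθ·[k]× + (1−cosθ)·[k]×²:
    [+0.98255 -0.05859 +0.17652]
    [+0.04106 +0.99400 +0.10139]
    [-0.18140 -0.09237 +0.97906]
t = (-0.2247, -0.2456, 1.1877) m
M0: Pc = R·M0+t = (-0.31372, -0.16412, +1.19531); u = 801.0·(-0.31372)/1.19531 + 321.6 = 111.3721, v = 544.3·(-0.16412)/1.19531 + 227.0 = 152.2642
M1: Pc = R·M1+t = (-0.14570, -0.15710, +1.16429); u = 801.0·(-0.14570)/1.16429 + 321.6 = 221.3614, v = 544.3·(-0.15710)/1.16429 + 227.0 = 153.5556
M2: Pc = R·M2+t = (-0.13568, -0.32708, +1.18009); u = 801.0·(-0.13568)/1.18009 + 321.6 = 229.5040, v = 544.3·(-0.32708)/1.18009 + 227.0 = 76.1404
M3: Pc = R·M3+t = (-0.30370, -0.33410, +1.21111); u = 801.0·(-0.30370)/1.21111 + 321.6 = 120.7406, v = 544.3·(-0.33410)/1.21111 + 227.0 = 76.8487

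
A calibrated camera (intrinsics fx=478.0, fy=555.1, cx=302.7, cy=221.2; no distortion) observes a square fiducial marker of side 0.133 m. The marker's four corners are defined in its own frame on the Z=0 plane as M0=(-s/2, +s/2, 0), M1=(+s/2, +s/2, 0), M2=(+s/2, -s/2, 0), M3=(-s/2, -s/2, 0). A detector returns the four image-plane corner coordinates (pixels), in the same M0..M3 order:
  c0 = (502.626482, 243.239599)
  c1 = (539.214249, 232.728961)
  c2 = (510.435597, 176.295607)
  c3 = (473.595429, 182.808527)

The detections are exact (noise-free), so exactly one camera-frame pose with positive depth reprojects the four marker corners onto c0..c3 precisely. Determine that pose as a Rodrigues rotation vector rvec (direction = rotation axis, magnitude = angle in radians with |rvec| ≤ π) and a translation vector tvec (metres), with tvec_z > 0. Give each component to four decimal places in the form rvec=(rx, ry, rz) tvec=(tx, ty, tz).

rvec=(-0.4464, -0.4961, -0.2650) tvec=(0.4660, -0.0259, 1.0918)

Intrinsics K: fx=478.0, fy=555.1, cx=302.7, cy=221.2
Marker side s = 0.133 m; corners in marker frame (Z=0):
  M0 = (-0.0665, +0.0665, 0)
  M1 = (+0.0665, +0.0665, 0)
  M2 = (+0.0665, -0.0665, 0)
  M3 = (-0.0665, -0.0665, 0)
Detected image corners:
  c0 = (502.626482, 243.239599) px
  c1 = (539.214249, 232.728961) px
  c2 = (510.435597, 176.295607) px
  c3 = (473.595429, 182.808527) px
Planar DLT: solve 8×8 A·h = b for H (H[2,2]=1):
  H  [+513.21252 +56.77360 +506.73492]
  H  [+34.07167 +372.70226 +208.01986]
  H  [+0.46824 -0.31695 +1.00000]
B = K⁻¹H; ‖b₁‖=0.915906, ‖b₂‖=0.915906; λ = 2/(‖b₁‖+‖b₂‖) = 1.091816, sign → tz>0 ⇒ λ=+1.091816
r₁ = λ·B[:,0] = (+0.84850,-0.13670,+0.51123); r₂ = λ·B[:,1] = (+0.34882,+0.87096,-0.34605)
r₃ = r₁×r₂ = (-0.39795,+0.47196,+0.78670); SVD([r₁ r₂ r₃]) → R = UVᵀ:
  R  [+0.84850 +0.34882 -0.39795]
  R  [-0.13670 +0.87096 +0.47196]
  R  [+0.51123 -0.34605 +0.78670]
t = (+0.46604, -0.02592, +1.09182) m
tr R = 2.506157; θ = arccos((tr R − 1)/2) = 0.718067 rad = 41.142°
axis k = ((R−Rᵀ)₃₂, (R−Rᵀ)₁₃, (R−Rᵀ)₂₁) / (2 sinθ) = (-0.621654, -0.690942, -0.368979)
rvec = θ·k = (-0.446390, -0.496143, -0.264952)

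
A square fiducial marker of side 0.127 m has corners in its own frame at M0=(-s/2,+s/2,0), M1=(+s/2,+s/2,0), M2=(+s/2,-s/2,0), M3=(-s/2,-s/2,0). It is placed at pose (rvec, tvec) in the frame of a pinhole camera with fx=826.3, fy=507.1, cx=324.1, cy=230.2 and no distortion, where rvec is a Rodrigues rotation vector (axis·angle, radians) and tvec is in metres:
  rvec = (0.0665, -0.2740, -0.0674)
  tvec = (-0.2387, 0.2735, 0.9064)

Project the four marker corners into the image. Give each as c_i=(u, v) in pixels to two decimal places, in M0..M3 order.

Intrinsics K: fx=826.3, fy=507.1, cx=324.1, cy=230.2
Marker side s = 0.127 m; corners in marker frame (Z=0):
  M0 = (-0.0635, +0.0635, 0)
  M1 = (+0.0635, +0.0635, 0)
  M2 = (+0.0635, -0.0635, 0)
  M3 = (-0.0635, -0.0635, 0)
rvec = (0.0665, -0.2740, -0.0674), |rvec| = θ = 0.28990 rad = 16.610°
Rodrigues: sinθ=0.28585, 1−cosθ=0.04173; R = I + sinθ·[k]× + (1−cosθ)·[k]×²:
    [+0.96047 +0.05741 -0.27240]
    [-0.07551 +0.99555 -0.05640]
    [+0.26795 +0.07474 +0.96053]
t = (-0.2387, 0.2735, 0.9064) m
M0: Pc = R·M0+t = (-0.29604, +0.34151, +0.89413); u = 826.3·(-0.29604)/0.89413 + 324.1 = 50.5146, v = 507.1·(+0.34151)/0.89413 + 230.2 = 423.8861
M1: Pc = R·M1+t = (-0.17406, +0.33192, +0.92816); u = 826.3·(-0.17406)/0.92816 + 324.1 = 169.1382, v = 507.1·(+0.33192)/0.92816 + 230.2 = 411.5457
M2: Pc = R·M2+t = (-0.18136, +0.20549, +0.91867); u = 826.3·(-0.18136)/0.91867 + 324.1 = 160.9787, v = 507.1·(+0.20549)/0.91867 + 230.2 = 343.6282
M3: Pc = R·M3+t = (-0.30334, +0.21508, +0.88464); u = 826.3·(-0.30334)/0.88464 + 324.1 = 40.7684, v = 507.1·(+0.21508)/0.88464 + 230.2 = 353.4884

c0=(50.51, 423.89) c1=(169.14, 411.55) c2=(160.98, 343.63) c3=(40.77, 353.49)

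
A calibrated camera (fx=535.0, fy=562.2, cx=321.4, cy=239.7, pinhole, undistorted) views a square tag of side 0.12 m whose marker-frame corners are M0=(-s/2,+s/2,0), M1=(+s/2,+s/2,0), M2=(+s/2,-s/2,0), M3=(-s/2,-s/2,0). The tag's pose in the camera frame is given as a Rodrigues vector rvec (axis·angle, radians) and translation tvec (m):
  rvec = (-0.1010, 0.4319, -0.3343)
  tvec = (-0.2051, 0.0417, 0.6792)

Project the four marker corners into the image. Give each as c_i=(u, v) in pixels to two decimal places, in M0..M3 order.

c0=(137.15, 335.82) c1=(208.66, 307.46) c2=(183.47, 210.09) c3=(115.63, 244.10)

Intrinsics K: fx=535.0, fy=562.2, cx=321.4, cy=239.7
Marker side s = 0.12 m; corners in marker frame (Z=0):
  M0 = (-0.0600, +0.0600, 0)
  M1 = (+0.0600, +0.0600, 0)
  M2 = (+0.0600, -0.0600, 0)
  M3 = (-0.0600, -0.0600, 0)
rvec = (-0.1010, 0.4319, -0.3343), |rvec| = θ = 0.55542 rad = 31.823°
Rodrigues: sinθ=0.52730, 1−cosθ=0.15032; R = I + sinθ·[k]× + (1−cosθ)·[k]×²:
    [+0.85465 +0.29612 +0.42649]
    [-0.33863 +0.94057 +0.02553]
    [-0.39358 -0.16624 +0.90413]
t = (-0.2051, 0.0417, 0.6792) m
M0: Pc = R·M0+t = (-0.23861, +0.11845, +0.69284); u = 535.0·(-0.23861)/0.69284 + 321.4 = 137.1479, v = 562.2·(+0.11845)/0.69284 + 239.7 = 335.8171
M1: Pc = R·M1+t = (-0.13605, +0.07782, +0.64561); u = 535.0·(-0.13605)/0.64561 + 321.4 = 208.6558, v = 562.2·(+0.07782)/0.64561 + 239.7 = 307.4629
M2: Pc = R·M2+t = (-0.17159, -0.03505, +0.66556); u = 535.0·(-0.17159)/0.66556 + 321.4 = 183.4714, v = 562.2·(-0.03505)/0.66556 + 239.7 = 210.0913
M3: Pc = R·M3+t = (-0.27415, +0.00558, +0.71279); u = 535.0·(-0.27415)/0.71279 + 321.4 = 115.6336, v = 562.2·(+0.00558)/0.71279 + 239.7 = 244.1039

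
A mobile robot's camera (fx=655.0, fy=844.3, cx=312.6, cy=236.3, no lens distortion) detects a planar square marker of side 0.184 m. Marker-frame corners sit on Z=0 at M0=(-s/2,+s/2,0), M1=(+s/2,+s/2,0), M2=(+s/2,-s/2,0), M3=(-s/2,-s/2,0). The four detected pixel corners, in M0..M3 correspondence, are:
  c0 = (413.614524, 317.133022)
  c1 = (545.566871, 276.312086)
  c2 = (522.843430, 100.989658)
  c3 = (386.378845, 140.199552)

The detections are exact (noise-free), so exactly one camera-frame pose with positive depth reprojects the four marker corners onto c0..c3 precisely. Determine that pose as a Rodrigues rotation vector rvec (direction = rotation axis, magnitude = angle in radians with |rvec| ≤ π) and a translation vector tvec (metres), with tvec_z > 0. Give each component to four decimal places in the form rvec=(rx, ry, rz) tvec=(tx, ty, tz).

rvec=(0.1344, -0.0908, -0.2200) tvec=(0.2031, -0.0269, 0.8571)

Intrinsics K: fx=655.0, fy=844.3, cx=312.6, cy=236.3
Marker side s = 0.184 m; corners in marker frame (Z=0):
  M0 = (-0.0920, +0.0920, 0)
  M1 = (+0.0920, +0.0920, 0)
  M2 = (+0.0920, -0.0920, 0)
  M3 = (-0.0920, -0.0920, 0)
Detected image corners:
  c0 = (413.614524, 317.133022) px
  c1 = (545.566871, 276.312086) px
  c2 = (522.843430, 100.989658) px
  c3 = (386.378845, 140.199552) px
Planar DLT: solve 8×8 A·h = b for H (H[2,2]=1):
  H  [+770.08896 +213.40071 +467.83250]
  H  [-199.27934 +991.90952 +209.84589]
  H  [+0.08752 +0.16643 +1.00000]
B = K⁻¹H; ‖b₁‖=1.166768, ‖b₂‖=1.166768; λ = 2/(‖b₁‖+‖b₂‖) = 0.857069, sign → tz>0 ⇒ λ=+0.857069
r₁ = λ·B[:,0] = (+0.97186,-0.22329,+0.07501); r₂ = λ·B[:,1] = (+0.21116,+0.96699,+0.14264)
r₃ = r₁×r₂ = (-0.10439,-0.12279,+0.98693); SVD([r₁ r₂ r₃]) → R = UVᵀ:
  R  [+0.97186 +0.21116 -0.10439]
  R  [-0.22329 +0.96699 -0.12279]
  R  [+0.07501 +0.14264 +0.98693]
t = (+0.20312, -0.02685, +0.85707) m
tr R = 2.925777; θ = arccos((tr R − 1)/2) = 0.273289 rad = 15.658°
axis k = ((R−Rᵀ)₃₂, (R−Rᵀ)₁₃, (R−Rᵀ)₂₁) / (2 sinθ) = (+0.491728, -0.332352, -0.804827)
rvec = θ·k = (+0.134384, -0.090828, -0.219951)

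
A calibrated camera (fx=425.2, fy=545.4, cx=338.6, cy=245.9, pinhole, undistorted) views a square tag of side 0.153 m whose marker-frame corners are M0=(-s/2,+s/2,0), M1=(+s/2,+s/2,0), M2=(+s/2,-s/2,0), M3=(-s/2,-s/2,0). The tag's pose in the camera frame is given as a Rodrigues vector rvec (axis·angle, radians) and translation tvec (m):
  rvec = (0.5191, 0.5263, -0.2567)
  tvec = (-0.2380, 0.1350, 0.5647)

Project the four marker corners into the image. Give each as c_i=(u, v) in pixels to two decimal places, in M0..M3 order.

c0=(155.34, 423.29) c1=(226.38, 434.32) c2=(164.64, 315.55) c3=(94.80, 320.32)

Intrinsics K: fx=425.2, fy=545.4, cx=338.6, cy=245.9
Marker side s = 0.153 m; corners in marker frame (Z=0):
  M0 = (-0.0765, +0.0765, 0)
  M1 = (+0.0765, +0.0765, 0)
  M2 = (+0.0765, -0.0765, 0)
  M3 = (-0.0765, -0.0765, 0)
rvec = (0.5191, 0.5263, -0.2567), |rvec| = θ = 0.78253 rad = 44.836°
Rodrigues: sinθ=0.70507, 1−cosθ=0.29087; R = I + sinθ·[k]× + (1−cosθ)·[k]×²:
    [+0.83713 +0.36106 +0.41091]
    [-0.10152 +0.84070 -0.53189]
    [-0.53750 +0.40355 +0.74043]
t = (-0.2380, 0.1350, 0.5647) m
M0: Pc = R·M0+t = (-0.27442, +0.20708, +0.63669); u = 425.2·(-0.27442)/0.63669 + 338.6 = 155.3351, v = 545.4·(+0.20708)/0.63669 + 245.9 = 423.2885
M1: Pc = R·M1+t = (-0.14634, +0.19155, +0.55445); u = 425.2·(-0.14634)/0.55445 + 338.6 = 226.3757, v = 545.4·(+0.19155)/0.55445 + 245.9 = 434.3202
M2: Pc = R·M2+t = (-0.20158, +0.06292, +0.49271); u = 425.2·(-0.20158)/0.49271 + 338.6 = 164.6391, v = 545.4·(+0.06292)/0.49271 + 245.9 = 315.5484
M3: Pc = R·M3+t = (-0.32966, +0.07845, +0.57495); u = 425.2·(-0.32966)/0.57495 + 338.6 = 94.8001, v = 545.4·(+0.07845)/0.57495 + 245.9 = 320.3207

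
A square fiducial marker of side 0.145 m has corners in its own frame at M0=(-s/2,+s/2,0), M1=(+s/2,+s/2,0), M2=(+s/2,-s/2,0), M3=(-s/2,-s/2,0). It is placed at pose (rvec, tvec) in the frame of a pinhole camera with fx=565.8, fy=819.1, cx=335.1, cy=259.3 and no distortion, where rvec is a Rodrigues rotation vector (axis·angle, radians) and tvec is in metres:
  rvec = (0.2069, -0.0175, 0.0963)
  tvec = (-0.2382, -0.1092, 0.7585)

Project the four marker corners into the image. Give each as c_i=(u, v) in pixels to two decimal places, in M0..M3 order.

c0=(102.27, 211.12) c1=(208.77, 225.71) c2=(214.46, 69.23) c3=(103.73, 53.22)

Intrinsics K: fx=565.8, fy=819.1, cx=335.1, cy=259.3
Marker side s = 0.145 m; corners in marker frame (Z=0):
  M0 = (-0.0725, +0.0725, 0)
  M1 = (+0.0725, +0.0725, 0)
  M2 = (+0.0725, -0.0725, 0)
  M3 = (-0.0725, -0.0725, 0)
rvec = (0.2069, -0.0175, 0.0963), |rvec| = θ = 0.22888 rad = 13.114°
Rodrigues: sinθ=0.22689, 1−cosθ=0.02608; R = I + sinθ·[k]× + (1−cosθ)·[k]×²:
    [+0.99523 -0.09726 -0.00743]
    [+0.09366 +0.97407 -0.20594]
    [+0.02727 +0.20426 +0.97854]
t = (-0.2382, -0.1092, 0.7585) m
M0: Pc = R·M0+t = (-0.31741, -0.04537, +0.77133); u = 565.8·(-0.31741)/0.77133 + 335.1 = 102.2713, v = 819.1·(-0.04537)/0.77133 + 259.3 = 211.1203
M1: Pc = R·M1+t = (-0.17310, -0.03179, +0.77529); u = 565.8·(-0.17310)/0.77529 + 335.1 = 208.7743, v = 819.1·(-0.03179)/0.77529 + 259.3 = 225.7140
M2: Pc = R·M2+t = (-0.15899, -0.17303, +0.74567); u = 565.8·(-0.15899)/0.74567 + 335.1 = 214.4580, v = 819.1·(-0.17303)/0.74567 + 259.3 = 69.2303
M3: Pc = R·M3+t = (-0.30330, -0.18661, +0.74171); u = 565.8·(-0.30330)/0.74171 + 335.1 = 103.7325, v = 819.1·(-0.18661)/0.74171 + 259.3 = 53.2197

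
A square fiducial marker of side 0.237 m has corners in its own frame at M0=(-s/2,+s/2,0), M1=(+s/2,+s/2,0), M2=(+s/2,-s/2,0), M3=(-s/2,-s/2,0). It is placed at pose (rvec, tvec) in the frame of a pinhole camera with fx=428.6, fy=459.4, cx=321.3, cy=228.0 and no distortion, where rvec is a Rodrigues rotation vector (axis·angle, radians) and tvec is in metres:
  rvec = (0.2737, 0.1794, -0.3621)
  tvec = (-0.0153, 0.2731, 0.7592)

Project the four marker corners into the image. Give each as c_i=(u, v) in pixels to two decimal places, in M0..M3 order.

Intrinsics K: fx=428.6, fy=459.4, cx=321.3, cy=228.0
Marker side s = 0.237 m; corners in marker frame (Z=0):
  M0 = (-0.1185, +0.1185, 0)
  M1 = (+0.1185, +0.1185, 0)
  M2 = (+0.1185, -0.1185, 0)
  M3 = (-0.1185, -0.1185, 0)
rvec = (0.2737, 0.1794, -0.3621), |rvec| = θ = 0.48807 rad = 27.964°
Rodrigues: sinθ=0.46892, 1−cosθ=0.11676; R = I + sinθ·[k]× + (1−cosθ)·[k]×²:
    [+0.91996 +0.37196 +0.12378]
    [-0.32383 +0.89901 -0.29480]
    [-0.22094 +0.23112 +0.94751]
t = (-0.0153, 0.2731, 0.7592) m
M0: Pc = R·M0+t = (-0.08024, +0.41801, +0.81277); u = 428.6·(-0.08024)/0.81277 + 321.3 = 278.9881, v = 459.4·(+0.41801)/0.81277 + 228.0 = 464.2691
M1: Pc = R·M1+t = (+0.13779, +0.34126, +0.76041); u = 428.6·(+0.13779)/0.76041 + 321.3 = 398.9661, v = 459.4·(+0.34126)/0.76041 + 228.0 = 434.1723
M2: Pc = R·M2+t = (+0.04964, +0.12819, +0.70563); u = 428.6·(+0.04964)/0.70563 + 321.3 = 351.4498, v = 459.4·(+0.12819)/0.70563 + 228.0 = 311.4601
M3: Pc = R·M3+t = (-0.16839, +0.20494, +0.75799); u = 428.6·(-0.16839)/0.75799 + 321.3 = 226.0841, v = 459.4·(+0.20494)/0.75799 + 228.0 = 352.2089

c0=(278.99, 464.27) c1=(398.97, 434.17) c2=(351.45, 311.46) c3=(226.08, 352.21)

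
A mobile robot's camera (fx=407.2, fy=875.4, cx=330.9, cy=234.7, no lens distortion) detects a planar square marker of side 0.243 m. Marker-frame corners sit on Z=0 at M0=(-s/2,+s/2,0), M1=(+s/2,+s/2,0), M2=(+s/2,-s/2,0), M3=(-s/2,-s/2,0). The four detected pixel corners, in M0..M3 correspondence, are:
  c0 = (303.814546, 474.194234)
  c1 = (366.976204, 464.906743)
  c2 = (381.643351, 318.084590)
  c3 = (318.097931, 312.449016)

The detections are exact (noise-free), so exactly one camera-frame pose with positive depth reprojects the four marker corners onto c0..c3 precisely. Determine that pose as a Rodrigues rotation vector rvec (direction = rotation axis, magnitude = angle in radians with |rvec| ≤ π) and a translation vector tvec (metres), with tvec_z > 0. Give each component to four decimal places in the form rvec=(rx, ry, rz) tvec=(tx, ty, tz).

Intrinsics K: fx=407.2, fy=875.4, cx=330.9, cy=234.7
Marker side s = 0.243 m; corners in marker frame (Z=0):
  M0 = (-0.1215, +0.1215, 0)
  M1 = (+0.1215, +0.1215, 0)
  M2 = (+0.1215, -0.1215, 0)
  M3 = (-0.1215, -0.1215, 0)
Detected image corners:
  c0 = (303.814546, 474.194234) px
  c1 = (366.976204, 464.906743) px
  c2 = (381.643351, 318.084590) px
  c3 = (318.097931, 312.449016) px
Planar DLT: solve 8×8 A·h = b for H (H[2,2]=1):
  H  [+397.55738 -19.79718 +344.06809]
  H  [+148.78804 +679.01565 +393.45335]
  H  [+0.39942 +0.11619 +1.00000]
B = K⁻¹H; ‖b₁‖=0.766980, ‖b₂‖=0.766980; λ = 2/(‖b₁‖+‖b₂‖) = 1.303816, sign → tz>0 ⇒ λ=+1.303816
r₁ = λ·B[:,0] = (+0.84975,+0.08198,+0.52077); r₂ = λ·B[:,1] = (-0.18649,+0.97071,+0.15149)
r₃ = r₁×r₂ = (-0.49310,-0.22585,+0.84015); SVD([r₁ r₂ r₃]) → R = UVᵀ:
  R  [+0.84975 -0.18649 -0.49310]
  R  [+0.08198 +0.97071 -0.22585]
  R  [+0.52077 +0.15149 +0.84015]
t = (+0.04216, +0.23645, +1.30382) m
tr R = 2.660607; θ = arccos((tr R − 1)/2) = 0.591144 rad = 33.870°
axis k = ((R−Rᵀ)₃₂, (R−Rᵀ)₁₃, (R−Rᵀ)₂₁) / (2 sinθ) = (+0.338533, -0.909604, +0.240866)
rvec = θ·k = (+0.200122, -0.537707, +0.142386)

rvec=(0.2001, -0.5377, 0.1424) tvec=(0.0422, 0.2364, 1.3038)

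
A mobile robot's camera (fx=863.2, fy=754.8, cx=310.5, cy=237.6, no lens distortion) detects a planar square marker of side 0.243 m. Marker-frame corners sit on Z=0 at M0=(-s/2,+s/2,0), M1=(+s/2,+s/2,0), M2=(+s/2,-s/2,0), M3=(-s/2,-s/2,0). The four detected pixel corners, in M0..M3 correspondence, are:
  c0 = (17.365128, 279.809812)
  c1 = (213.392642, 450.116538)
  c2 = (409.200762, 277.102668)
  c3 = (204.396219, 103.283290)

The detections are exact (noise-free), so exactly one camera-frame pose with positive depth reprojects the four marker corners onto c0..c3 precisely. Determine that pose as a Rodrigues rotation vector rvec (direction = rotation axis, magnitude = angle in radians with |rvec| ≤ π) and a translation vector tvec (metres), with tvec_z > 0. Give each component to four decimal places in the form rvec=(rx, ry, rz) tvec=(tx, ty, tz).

rvec=(0.0807, 0.0730, 0.7695) tvec=(-0.0877, 0.0404, 0.7453)

Intrinsics K: fx=863.2, fy=754.8, cx=310.5, cy=237.6
Marker side s = 0.243 m; corners in marker frame (Z=0):
  M0 = (-0.1215, +0.1215, 0)
  M1 = (+0.1215, +0.1215, 0)
  M2 = (+0.1215, -0.1215, 0)
  M3 = (-0.1215, -0.1215, 0)
Detected image corners:
  c0 = (17.365128, 279.809812) px
  c1 = (213.392642, 450.116538) px
  c2 = (409.200762, 277.102668) px
  c3 = (204.396219, 103.283290) px
Planar DLT: solve 8×8 A·h = b for H (H[2,2]=1):
  H  [+814.15949 -759.42709 +208.94077]
  H  [+694.41060 +756.34535 +278.48624]
  H  [-0.04882 +0.13360 +1.00000]
B = K⁻¹H; ‖b₁‖=1.341759, ‖b₂‖=1.341759; λ = 2/(‖b₁‖+‖b₂‖) = 0.745291, sign → tz>0 ⇒ λ=+0.745291
r₁ = λ·B[:,0] = (+0.71604,+0.69711,-0.03638); r₂ = λ·B[:,1] = (-0.69151,+0.71547,+0.09957)
r₃ = r₁×r₂ = (+0.09544,-0.04614,+0.99437); SVD([r₁ r₂ r₃]) → R = UVᵀ:
  R  [+0.71604 -0.69151 +0.09544]
  R  [+0.69711 +0.71547 -0.04614]
  R  [-0.03638 +0.09957 +0.99437]
t = (-0.08769, +0.04037, +0.74529) m
tr R = 2.425875; θ = arccos((tr R − 1)/2) = 0.777118 rad = 44.526°
axis k = ((R−Rᵀ)₃₂, (R−Rᵀ)₁₃, (R−Rᵀ)₂₁) / (2 sinθ) = (+0.103892, +0.093995, +0.990137)
rvec = θ·k = (+0.080736, +0.073045, +0.769453)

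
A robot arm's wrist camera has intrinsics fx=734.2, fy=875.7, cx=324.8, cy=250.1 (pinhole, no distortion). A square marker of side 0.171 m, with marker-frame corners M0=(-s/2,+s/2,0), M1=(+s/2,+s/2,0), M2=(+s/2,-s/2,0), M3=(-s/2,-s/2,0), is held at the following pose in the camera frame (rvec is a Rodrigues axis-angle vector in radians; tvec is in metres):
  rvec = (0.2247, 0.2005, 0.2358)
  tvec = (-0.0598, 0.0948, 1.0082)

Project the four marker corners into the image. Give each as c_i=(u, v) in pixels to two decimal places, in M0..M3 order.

c0=(212.90, 379.55) c1=(327.61, 420.50) c2=(354.55, 281.92) c3=(234.31, 243.29)

Intrinsics K: fx=734.2, fy=875.7, cx=324.8, cy=250.1
Marker side s = 0.171 m; corners in marker frame (Z=0):
  M0 = (-0.0855, +0.0855, 0)
  M1 = (+0.0855, +0.0855, 0)
  M2 = (+0.0855, -0.0855, 0)
  M3 = (-0.0855, -0.0855, 0)
rvec = (0.2247, 0.2005, 0.2358), |rvec| = θ = 0.38248 rad = 21.915°
Rodrigues: sinθ=0.37322, 1−cosθ=0.07226; R = I + sinθ·[k]× + (1−cosθ)·[k]×²:
    [+0.95268 -0.20784 +0.22182]
    [+0.25235 +0.94760 -0.19591]
    [-0.16948 +0.24261 +0.95520]
t = (-0.0598, 0.0948, 1.0082) m
M0: Pc = R·M0+t = (-0.15902, +0.15424, +1.04343); u = 734.2·(-0.15902)/1.04343 + 324.8 = 212.9043, v = 875.7·(+0.15424)/1.04343 + 250.1 = 379.5491
M1: Pc = R·M1+t = (+0.00388, +0.19740, +1.01445); u = 734.2·(+0.00388)/1.01445 + 324.8 = 327.6109, v = 875.7·(+0.19740)/1.01445 + 250.1 = 420.4962
M2: Pc = R·M2+t = (+0.03942, +0.03536, +0.97297); u = 734.2·(+0.03942)/0.97297 + 324.8 = 354.5497, v = 875.7·(+0.03536)/0.97297 + 250.1 = 281.9214
M3: Pc = R·M3+t = (-0.12348, -0.00780, +1.00195); u = 734.2·(-0.12348)/1.00195 + 324.8 = 234.3143, v = 875.7·(-0.00780)/1.00195 + 250.1 = 243.2871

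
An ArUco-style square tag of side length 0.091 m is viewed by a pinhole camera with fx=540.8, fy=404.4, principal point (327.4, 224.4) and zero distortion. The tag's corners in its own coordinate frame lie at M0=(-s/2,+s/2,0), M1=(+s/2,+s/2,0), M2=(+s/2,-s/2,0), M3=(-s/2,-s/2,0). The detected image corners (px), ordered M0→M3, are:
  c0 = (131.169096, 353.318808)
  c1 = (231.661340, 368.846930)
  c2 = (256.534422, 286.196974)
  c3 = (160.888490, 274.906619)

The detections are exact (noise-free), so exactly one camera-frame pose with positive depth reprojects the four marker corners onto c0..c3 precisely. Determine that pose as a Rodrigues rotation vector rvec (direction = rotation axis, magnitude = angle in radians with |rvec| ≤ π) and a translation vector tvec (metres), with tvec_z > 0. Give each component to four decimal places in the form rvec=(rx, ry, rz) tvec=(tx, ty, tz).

rvec=(-0.3341, 0.1953, 0.1523) tvec=(-0.1132, 0.1083, 0.4606)

Intrinsics K: fx=540.8, fy=404.4, cx=327.4, cy=224.4
Marker side s = 0.091 m; corners in marker frame (Z=0):
  M0 = (-0.0455, +0.0455, 0)
  M1 = (+0.0455, +0.0455, 0)
  M2 = (+0.0455, -0.0455, 0)
  M3 = (-0.0455, -0.0455, 0)
Detected image corners:
  c0 = (131.169096, 353.318808) px
  c1 = (231.661340, 368.846930) px
  c2 = (256.534422, 286.196974) px
  c3 = (160.888490, 274.906619) px
Planar DLT: solve 8×8 A·h = b for H (H[2,2]=1):
  H  [+985.92063 -431.76596 +194.44093]
  H  [-2.93667 +668.61073 +319.44244]
  H  [-0.46624 -0.67282 +1.00000]
B = K⁻¹H; ‖b₁‖=2.170960, ‖b₂‖=2.170960; λ = 2/(‖b₁‖+‖b₂‖) = 0.460626, sign → tz>0 ⇒ λ=+0.460626
r₁ = λ·B[:,0] = (+0.96977,+0.11583,-0.21476); r₂ = λ·B[:,1] = (-0.18013,+0.93354,-0.30992)
r₃ = r₁×r₂ = (+0.16459,+0.33924,+0.92619); SVD([r₁ r₂ r₃]) → R = UVᵀ:
  R  [+0.96977 -0.18013 +0.16459]
  R  [+0.11583 +0.93354 +0.33924]
  R  [-0.21476 -0.30992 +0.92619]
t = (-0.11325, +0.10826, +0.46063) m
tr R = 2.829507; θ = arccos((tr R − 1)/2) = 0.415899 rad = 23.829°
axis k = ((R−Rᵀ)₃₂, (R−Rᵀ)₁₃, (R−Rᵀ)₂₁) / (2 sinθ) = (-0.803384, +0.469486, +0.366274)
rvec = θ·k = (-0.334126, +0.195259, +0.152333)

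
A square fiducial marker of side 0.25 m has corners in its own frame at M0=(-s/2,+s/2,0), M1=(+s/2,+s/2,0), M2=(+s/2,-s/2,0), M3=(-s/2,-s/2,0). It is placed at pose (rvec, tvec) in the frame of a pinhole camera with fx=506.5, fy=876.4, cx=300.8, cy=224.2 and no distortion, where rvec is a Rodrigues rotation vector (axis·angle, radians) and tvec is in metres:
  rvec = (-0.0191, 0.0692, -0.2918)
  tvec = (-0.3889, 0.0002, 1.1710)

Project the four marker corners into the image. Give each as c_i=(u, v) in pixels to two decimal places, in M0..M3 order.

c0=(97.23, 340.43) c1=(198.72, 287.62) c2=(168.22, 107.36) c3=(67.77, 162.34)

Intrinsics K: fx=506.5, fy=876.4, cx=300.8, cy=224.2
Marker side s = 0.25 m; corners in marker frame (Z=0):
  M0 = (-0.1250, +0.1250, 0)
  M1 = (+0.1250, +0.1250, 0)
  M2 = (+0.1250, -0.1250, 0)
  M3 = (-0.1250, -0.1250, 0)
rvec = (-0.0191, 0.0692, -0.2918), |rvec| = θ = 0.30050 rad = 17.217°
Rodrigues: sinθ=0.29600, 1−cosθ=0.04481; R = I + sinθ·[k]× + (1−cosθ)·[k]×²:
    [+0.95537 +0.28677 +0.07093]
    [-0.28808 +0.95756 +0.00879]
    [-0.06540 -0.02883 +0.99744]
t = (-0.3889, 0.0002, 1.1710) m
M0: Pc = R·M0+t = (-0.47247, +0.15591, +1.17557); u = 506.5·(-0.47247)/1.17557 + 300.8 = 97.2321, v = 876.4·(+0.15591)/1.17557 + 224.2 = 340.4296
M1: Pc = R·M1+t = (-0.23363, +0.08389, +1.15922); u = 506.5·(-0.23363)/1.15922 + 300.8 = 198.7187, v = 876.4·(+0.08389)/1.15922 + 224.2 = 287.6192
M2: Pc = R·M2+t = (-0.30533, -0.15551, +1.16643); u = 506.5·(-0.30533)/1.16643 + 300.8 = 168.2182, v = 876.4·(-0.15551)/1.16643 + 224.2 = 107.3601
M3: Pc = R·M3+t = (-0.54417, -0.08349, +1.18278); u = 506.5·(-0.54417)/1.18278 + 300.8 = 67.7717, v = 876.4·(-0.08349)/1.18278 + 224.2 = 162.3403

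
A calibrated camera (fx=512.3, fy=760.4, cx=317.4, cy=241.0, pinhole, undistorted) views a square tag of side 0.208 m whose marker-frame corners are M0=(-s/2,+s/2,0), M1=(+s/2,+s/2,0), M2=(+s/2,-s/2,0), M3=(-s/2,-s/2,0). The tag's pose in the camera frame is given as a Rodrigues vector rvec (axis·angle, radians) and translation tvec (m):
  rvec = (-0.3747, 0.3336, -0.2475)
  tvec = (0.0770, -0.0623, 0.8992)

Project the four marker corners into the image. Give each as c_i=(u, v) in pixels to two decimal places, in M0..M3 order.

c0=(317.30, 294.40) c1=(434.91, 241.67) c2=(403.99, 85.25) c3=(298.18, 142.60)

Intrinsics K: fx=512.3, fy=760.4, cx=317.4, cy=241.0
Marker side s = 0.208 m; corners in marker frame (Z=0):
  M0 = (-0.1040, +0.1040, 0)
  M1 = (+0.1040, +0.1040, 0)
  M2 = (+0.1040, -0.1040, 0)
  M3 = (-0.1040, -0.1040, 0)
rvec = (-0.3747, 0.3336, -0.2475), |rvec| = θ = 0.55942 rad = 32.052°
Rodrigues: sinθ=0.53069, 1−cosθ=0.15243; R = I + sinθ·[k]× + (1−cosθ)·[k]×²:
    [+0.91595 +0.17390 +0.36164]
    [-0.29568 +0.90177 +0.31524]
    [-0.27130 -0.39568 +0.87740]
t = (0.0770, -0.0623, 0.8992) m
M0: Pc = R·M0+t = (-0.00017, +0.06224, +0.88626); u = 512.3·(-0.00017)/0.88626 + 317.4 = 317.2999, v = 760.4·(+0.06224)/0.88626 + 241.0 = 294.3966
M1: Pc = R·M1+t = (+0.19035, +0.00073, +0.82983); u = 512.3·(+0.19035)/0.82983 + 317.4 = 434.9100, v = 760.4·(+0.00073)/0.82983 + 241.0 = 241.6725
M2: Pc = R·M2+t = (+0.15417, -0.18684, +0.91214); u = 512.3·(+0.15417)/0.91214 + 317.4 = 403.9912, v = 760.4·(-0.18684)/0.91214 + 241.0 = 85.2453
M3: Pc = R·M3+t = (-0.03635, -0.12533, +0.96857); u = 512.3·(-0.03635)/0.96857 + 317.4 = 298.1760, v = 760.4·(-0.12533)/0.96857 + 241.0 = 142.6030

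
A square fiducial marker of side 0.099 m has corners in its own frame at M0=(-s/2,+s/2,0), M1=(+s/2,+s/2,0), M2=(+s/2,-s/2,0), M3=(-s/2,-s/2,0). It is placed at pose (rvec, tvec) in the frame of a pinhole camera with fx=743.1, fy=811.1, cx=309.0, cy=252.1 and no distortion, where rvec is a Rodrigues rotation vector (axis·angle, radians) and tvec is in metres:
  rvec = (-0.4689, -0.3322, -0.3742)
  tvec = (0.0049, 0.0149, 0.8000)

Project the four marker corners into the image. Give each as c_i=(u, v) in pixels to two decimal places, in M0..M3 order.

c0=(291.62, 325.78) c1=(373.26, 295.08) c2=(333.51, 213.92) c3=(253.71, 239.27)

Intrinsics K: fx=743.1, fy=811.1, cx=309.0, cy=252.1
Marker side s = 0.099 m; corners in marker frame (Z=0):
  M0 = (-0.0495, +0.0495, 0)
  M1 = (+0.0495, +0.0495, 0)
  M2 = (+0.0495, -0.0495, 0)
  M3 = (-0.0495, -0.0495, 0)
rvec = (-0.4689, -0.3322, -0.3742), |rvec| = θ = 0.68575 rad = 39.290°
Rodrigues: sinθ=0.63325, 1−cosθ=0.22605; R = I + sinθ·[k]× + (1−cosθ)·[k]×²:
    [+0.87964 +0.42043 -0.22242]
    [-0.27067 +0.82700 +0.49276]
    [+0.39112 -0.37325 +0.84126]
t = (0.0049, 0.0149, 0.8000) m
M0: Pc = R·M0+t = (-0.01783, +0.06923, +0.76216); u = 743.1·(-0.01783)/0.76216 + 309.0 = 291.6154, v = 811.1·(+0.06923)/0.76216 + 252.1 = 325.7800
M1: Pc = R·M1+t = (+0.06925, +0.04244, +0.80088); u = 743.1·(+0.06925)/0.80088 + 309.0 = 373.2569, v = 811.1·(+0.04244)/0.80088 + 252.1 = 295.0792
M2: Pc = R·M2+t = (+0.02763, -0.03943, +0.83784); u = 743.1·(+0.02763)/0.83784 + 309.0 = 333.5064, v = 811.1·(-0.03943)/0.83784 + 252.1 = 213.9237
M3: Pc = R·M3+t = (-0.05945, -0.01264, +0.79912); u = 743.1·(-0.05945)/0.79912 + 309.0 = 253.7139, v = 811.1·(-0.01264)/0.79912 + 252.1 = 239.2726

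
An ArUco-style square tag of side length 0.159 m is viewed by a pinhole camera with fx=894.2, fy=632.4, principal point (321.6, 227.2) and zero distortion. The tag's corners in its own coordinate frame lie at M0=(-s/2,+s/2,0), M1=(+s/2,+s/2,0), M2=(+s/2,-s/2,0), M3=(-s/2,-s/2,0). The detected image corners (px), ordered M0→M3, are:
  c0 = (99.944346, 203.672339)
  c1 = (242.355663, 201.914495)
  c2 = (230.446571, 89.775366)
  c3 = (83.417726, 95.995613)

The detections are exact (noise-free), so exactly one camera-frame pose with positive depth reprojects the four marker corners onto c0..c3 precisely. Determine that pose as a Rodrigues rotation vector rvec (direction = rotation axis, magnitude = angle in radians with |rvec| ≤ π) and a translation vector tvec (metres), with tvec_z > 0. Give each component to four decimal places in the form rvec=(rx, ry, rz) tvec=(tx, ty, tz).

Intrinsics K: fx=894.2, fy=632.4, cx=321.6, cy=227.2
Marker side s = 0.159 m; corners in marker frame (Z=0):
  M0 = (-0.0795, +0.0795, 0)
  M1 = (+0.0795, +0.0795, 0)
  M2 = (+0.0795, -0.0795, 0)
  M3 = (-0.0795, -0.0795, 0)
Detected image corners:
  c0 = (99.944346, 203.672339) px
  c1 = (242.355663, 201.914495) px
  c2 = (230.446571, 89.775366) px
  c3 = (83.417726, 95.995613) px
Planar DLT: solve 8×8 A·h = b for H (H[2,2]=1):
  H  [+869.38030 +126.60775 +162.74622]
  H  [-61.38172 +724.22634 +148.86144]
  H  [-0.24719 +0.22496 +1.00000]
B = K⁻¹H; ‖b₁‖=1.089587, ‖b₂‖=1.089587; λ = 2/(‖b₁‖+‖b₂‖) = 0.917779, sign → tz>0 ⇒ λ=+0.917779
r₁ = λ·B[:,0] = (+0.97390,-0.00758,-0.22687); r₂ = λ·B[:,1] = (+0.05569,+0.97687,+0.20646)
r₃ = r₁×r₂ = (+0.22005,-0.21370,+0.95179); SVD([r₁ r₂ r₃]) → R = UVᵀ:
  R  [+0.97390 +0.05569 +0.22005]
  R  [-0.00758 +0.97687 -0.21370]
  R  [-0.22687 +0.20646 +0.95179]
t = (-0.16304, -0.11369, +0.91778) m
tr R = 2.902557; θ = arccos((tr R − 1)/2) = 0.313440 rad = 17.959°
axis k = ((R−Rᵀ)₃₂, (R−Rᵀ)₁₃, (R−Rᵀ)₂₁) / (2 sinθ) = (+0.681348, +0.724734, -0.102598)
rvec = θ·k = (+0.213562, +0.227161, -0.032158)

rvec=(0.2136, 0.2272, -0.0322) tvec=(-0.1630, -0.1137, 0.9178)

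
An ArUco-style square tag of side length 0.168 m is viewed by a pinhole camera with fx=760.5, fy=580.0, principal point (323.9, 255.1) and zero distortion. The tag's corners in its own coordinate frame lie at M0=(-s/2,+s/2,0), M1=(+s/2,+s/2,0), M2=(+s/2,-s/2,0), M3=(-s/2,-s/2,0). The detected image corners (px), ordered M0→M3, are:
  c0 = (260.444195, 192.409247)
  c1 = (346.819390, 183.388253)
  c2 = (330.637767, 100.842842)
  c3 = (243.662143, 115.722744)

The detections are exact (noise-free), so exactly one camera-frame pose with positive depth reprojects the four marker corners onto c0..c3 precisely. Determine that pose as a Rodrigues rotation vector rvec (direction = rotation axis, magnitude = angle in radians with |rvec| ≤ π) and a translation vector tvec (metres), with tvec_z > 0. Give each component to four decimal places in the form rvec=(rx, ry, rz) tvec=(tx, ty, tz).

rvec=(0.1881, 0.5361, -0.1103) tvec=(-0.0485, -0.2258, 1.2308)

Intrinsics K: fx=760.5, fy=580.0, cx=323.9, cy=255.1
Marker side s = 0.168 m; corners in marker frame (Z=0):
  M0 = (-0.0840, +0.0840, 0)
  M1 = (+0.0840, +0.0840, 0)
  M2 = (+0.0840, -0.0840, 0)
  M3 = (-0.0840, -0.0840, 0)
Detected image corners:
  c0 = (260.444195, 192.409247) px
  c1 = (346.819390, 183.388253) px
  c2 = (330.637767, 100.842842) px
  c3 = (243.662143, 115.722744) px
Planar DLT: solve 8×8 A·h = b for H (H[2,2]=1):
  H  [+391.88400 +133.93305 +293.94624]
  H  [-133.13371 +491.21932 +148.70636]
  H  [-0.41986 +0.12107 +1.00000]
B = K⁻¹H; ‖b₁‖=0.812463, ‖b₂‖=0.812463; λ = 2/(‖b₁‖+‖b₂‖) = 1.230825, sign → tz>0 ⇒ λ=+1.230825
r₁ = λ·B[:,0] = (+0.85434,-0.05523,-0.51677); r₂ = λ·B[:,1] = (+0.15329,+0.97688,+0.14902)
r₃ = r₁×r₂ = (+0.49660,-0.20653,+0.84305); SVD([r₁ r₂ r₃]) → R = UVᵀ:
  R  [+0.85434 +0.15329 +0.49660]
  R  [-0.05523 +0.97688 -0.20653]
  R  [-0.51677 +0.14902 +0.84305]
t = (-0.04848, -0.22578, +1.23083) m
tr R = 2.674270; θ = arccos((tr R − 1)/2) = 0.578772 rad = 33.161°
axis k = ((R−Rᵀ)₃₂, (R−Rᵀ)₁₃, (R−Rᵀ)₂₁) / (2 sinθ) = (+0.325004, +0.926304, -0.190612)
rvec = θ·k = (+0.188103, +0.536119, -0.110321)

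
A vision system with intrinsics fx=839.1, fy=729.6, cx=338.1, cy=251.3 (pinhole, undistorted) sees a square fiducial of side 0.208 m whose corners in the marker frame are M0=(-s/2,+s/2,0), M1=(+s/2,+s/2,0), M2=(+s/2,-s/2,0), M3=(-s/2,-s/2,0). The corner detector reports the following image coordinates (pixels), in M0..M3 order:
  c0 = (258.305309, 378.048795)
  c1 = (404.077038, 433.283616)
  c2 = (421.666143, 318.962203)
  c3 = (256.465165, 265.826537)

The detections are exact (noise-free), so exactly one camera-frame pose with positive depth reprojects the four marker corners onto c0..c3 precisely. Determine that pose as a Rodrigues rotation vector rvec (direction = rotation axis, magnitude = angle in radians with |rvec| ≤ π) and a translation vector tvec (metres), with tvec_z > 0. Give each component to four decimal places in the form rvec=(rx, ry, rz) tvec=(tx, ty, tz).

Intrinsics K: fx=839.1, fy=729.6, cx=338.1, cy=251.3
Marker side s = 0.208 m; corners in marker frame (Z=0):
  M0 = (-0.1040, +0.1040, 0)
  M1 = (+0.1040, +0.1040, 0)
  M2 = (+0.1040, -0.1040, 0)
  M3 = (-0.1040, -0.1040, 0)
Detected image corners:
  c0 = (258.305309, 378.048795) px
  c1 = (404.077038, 433.283616) px
  c2 = (421.666143, 318.962203) px
  c3 = (256.465165, 265.826537) px
Planar DLT: solve 8×8 A·h = b for H (H[2,2]=1):
  H  [+621.51867 +159.02024 +331.91811]
  H  [+132.51730 +747.56902 +351.42351]
  H  [-0.36757 +0.58214 +1.00000]
B = K⁻¹H; ‖b₁‖=1.009996, ‖b₂‖=1.009996; λ = 2/(‖b₁‖+‖b₂‖) = 0.990103, sign → tz>0 ⇒ λ=+0.990103
r₁ = λ·B[:,0] = (+0.88001,+0.30518,-0.36394); r₂ = λ·B[:,1] = (-0.04461,+0.81596,+0.57638)
r₃ = r₁×r₂ = (+0.47286,-0.49099,+0.73167); SVD([r₁ r₂ r₃]) → R = UVᵀ:
  R  [+0.88001 -0.04461 +0.47286]
  R  [+0.30518 +0.81596 -0.49099]
  R  [-0.36394 +0.57638 +0.73167]
t = (-0.00729, +0.13587, +0.99010) m
tr R = 2.427635; θ = arccos((tr R − 1)/2) = 0.775862 rad = 44.454°
axis k = ((R−Rᵀ)₃₂, (R−Rᵀ)₁₃, (R−Rᵀ)₂₁) / (2 sinθ) = (+0.762046, +0.597428, +0.249732)
rvec = θ·k = (+0.591243, +0.463522, +0.193757)

rvec=(0.5912, 0.4635, 0.1938) tvec=(-0.0073, 0.1359, 0.9901)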